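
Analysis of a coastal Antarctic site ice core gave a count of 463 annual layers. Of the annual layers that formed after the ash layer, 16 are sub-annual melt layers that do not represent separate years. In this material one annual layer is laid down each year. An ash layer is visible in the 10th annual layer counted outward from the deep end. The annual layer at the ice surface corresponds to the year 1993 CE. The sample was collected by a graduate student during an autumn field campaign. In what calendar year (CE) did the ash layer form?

1556 CE

The ash layer sits at annual layer 10 from the deep end, so 463 − 10 = 453 annual layers formed after it.
453 − 16 false = 437 true annual layers after the ash layer.
The annual layer at the ice surface is 1993 CE, so the ash layer dates to 1993 − 437 = 1556 CE.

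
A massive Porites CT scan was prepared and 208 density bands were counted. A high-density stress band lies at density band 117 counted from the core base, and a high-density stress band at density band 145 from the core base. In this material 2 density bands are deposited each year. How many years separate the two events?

145 − 117 = 28 density bands lie between the two events.
Dividing by 2 density bands per year: 28 / 2 = 14 years.

14 years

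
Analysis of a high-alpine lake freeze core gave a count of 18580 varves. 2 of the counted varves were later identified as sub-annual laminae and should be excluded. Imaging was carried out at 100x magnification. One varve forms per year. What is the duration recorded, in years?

18578 yr

Correcting the raw count gives 18580 − 2 = 18578 true varves.
At one varve per year, that is 18578 years.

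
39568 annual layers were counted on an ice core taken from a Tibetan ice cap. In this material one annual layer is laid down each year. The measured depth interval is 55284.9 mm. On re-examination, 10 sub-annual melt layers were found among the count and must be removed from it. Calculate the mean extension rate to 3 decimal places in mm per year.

After corrections the count is 39568 − 10 = 39558 annual layers.
Extension rate ≈ 55284.9 / 39558 = 1.398 mm per year.

1.398 mm per year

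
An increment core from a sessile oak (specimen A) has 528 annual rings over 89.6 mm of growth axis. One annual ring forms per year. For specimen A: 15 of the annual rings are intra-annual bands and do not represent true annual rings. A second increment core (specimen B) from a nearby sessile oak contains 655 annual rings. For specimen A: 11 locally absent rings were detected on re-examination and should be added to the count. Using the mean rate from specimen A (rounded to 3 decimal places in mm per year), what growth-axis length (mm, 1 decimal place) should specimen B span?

Specimen A: after corrections the count is 528 − 15 + 11 = 524 annual rings.
A: Extension rate ≈ 89.6 / 524 = 0.171 mm per year.
For B, 0.171 mm/year × 655 years = 112.0 mm.

112.0 mm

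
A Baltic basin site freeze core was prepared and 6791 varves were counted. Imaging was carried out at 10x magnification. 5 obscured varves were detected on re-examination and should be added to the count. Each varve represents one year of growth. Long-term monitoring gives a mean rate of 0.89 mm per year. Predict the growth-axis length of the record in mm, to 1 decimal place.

True varve count = 6791 + 5 = 6796.
6796 years at 0.89 mm/year gives 0.89 × 6796 = 6048.4 mm.

6048.4 mm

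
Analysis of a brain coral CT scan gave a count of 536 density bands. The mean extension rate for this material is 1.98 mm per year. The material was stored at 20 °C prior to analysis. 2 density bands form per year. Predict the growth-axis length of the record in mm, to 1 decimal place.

530.6 mm

Dividing by 2 density bands per year: 536 / 2 = 268 years.
Predicted length = 1.98 mm/year × 268 years = 530.6 mm.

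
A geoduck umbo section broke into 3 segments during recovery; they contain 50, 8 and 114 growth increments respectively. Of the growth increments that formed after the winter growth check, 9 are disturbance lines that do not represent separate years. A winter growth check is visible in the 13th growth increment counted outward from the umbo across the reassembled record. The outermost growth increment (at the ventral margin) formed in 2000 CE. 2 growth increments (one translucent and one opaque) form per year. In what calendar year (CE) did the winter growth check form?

1925 CE

Total growth increments = 50 + 8 + 114 = 172.
172 − 13 = 159 growth increments lie beyond the winter growth check toward the ventral margin.
Removing the 9 false growth increments leaves 159 − 9 = 150 true growth increments beyond the winter growth check.
With 2 growth increments per year, 150 / 2 = 75 years.
2000 − 75 = 1925 CE.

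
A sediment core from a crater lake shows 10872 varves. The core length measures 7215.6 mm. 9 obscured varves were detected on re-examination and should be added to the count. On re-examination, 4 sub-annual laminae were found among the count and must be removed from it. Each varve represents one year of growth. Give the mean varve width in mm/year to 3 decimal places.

0.663 mm/year

After corrections the count is 10872 − 4 + 9 = 10877 varves.
Mean rate = 7215.6 mm / 10877 years ≈ 0.663 mm/year.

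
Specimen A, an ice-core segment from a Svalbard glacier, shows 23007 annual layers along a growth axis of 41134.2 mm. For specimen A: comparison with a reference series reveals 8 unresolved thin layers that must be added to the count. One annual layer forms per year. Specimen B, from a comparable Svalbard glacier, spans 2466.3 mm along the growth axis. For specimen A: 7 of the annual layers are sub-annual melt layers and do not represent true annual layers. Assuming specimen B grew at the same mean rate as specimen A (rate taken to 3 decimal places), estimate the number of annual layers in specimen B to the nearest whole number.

1379 annual layers

Specimen A: after corrections the count is 23007 − 7 + 8 = 23008 annual layers.
A: Extension rate ≈ 41134.2 / 23008 = 1.788 mm/yr.
B spans 2466.3 / 1.788 = 1379.36 years ≈ 1379 annual layers.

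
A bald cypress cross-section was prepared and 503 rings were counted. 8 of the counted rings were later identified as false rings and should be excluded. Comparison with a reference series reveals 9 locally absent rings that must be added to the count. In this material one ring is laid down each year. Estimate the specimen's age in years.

Adjusted count: 503 − 8 + 9 = 504 rings.
With a one-to-one ring periodicity this is 504 years.

504 yr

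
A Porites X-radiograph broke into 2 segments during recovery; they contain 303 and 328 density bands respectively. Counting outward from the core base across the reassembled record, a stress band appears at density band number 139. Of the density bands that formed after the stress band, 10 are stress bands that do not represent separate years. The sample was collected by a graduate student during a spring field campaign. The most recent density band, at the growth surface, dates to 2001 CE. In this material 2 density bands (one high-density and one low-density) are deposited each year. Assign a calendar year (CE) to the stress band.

Total density bands = 303 + 328 = 631.
631 − 139 = 492 density bands lie beyond the stress band toward the growth surface.
492 − 10 false = 482 true density bands after the stress band.
Dividing by 2 density bands per year: 482 / 2 = 241 years.
2001 − 241 = 1760 CE.

1760 CE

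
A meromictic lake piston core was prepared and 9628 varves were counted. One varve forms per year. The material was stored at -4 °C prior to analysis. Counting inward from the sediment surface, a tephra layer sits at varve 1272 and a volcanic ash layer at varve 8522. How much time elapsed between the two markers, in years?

Separation: 8522 − 1272 = 7250 varves.
That is 7250 years at one varve per year.

7250 years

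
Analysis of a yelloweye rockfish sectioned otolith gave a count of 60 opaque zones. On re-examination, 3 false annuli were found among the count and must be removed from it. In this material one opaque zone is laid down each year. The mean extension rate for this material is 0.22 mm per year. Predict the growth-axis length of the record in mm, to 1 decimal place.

12.5 mm

Correcting the raw count gives 60 − 3 = 57 true opaque zones.
57 years at 0.22 mm/year gives 0.22 × 57 = 12.5 mm.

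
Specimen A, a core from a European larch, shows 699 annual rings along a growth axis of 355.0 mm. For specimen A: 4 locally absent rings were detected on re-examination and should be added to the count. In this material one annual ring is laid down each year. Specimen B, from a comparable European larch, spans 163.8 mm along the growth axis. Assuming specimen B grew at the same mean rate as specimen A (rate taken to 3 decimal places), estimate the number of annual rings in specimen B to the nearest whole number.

Specimen A: adjusted count: 699 + 4 = 703 annual rings.
A: 355.0 mm over 703 years gives 355.0 / 703 ≈ 0.505 mm/yr.
For B, 163.8 / 0.505 = 324.36 years ≈ 324 annual rings.

324 annual rings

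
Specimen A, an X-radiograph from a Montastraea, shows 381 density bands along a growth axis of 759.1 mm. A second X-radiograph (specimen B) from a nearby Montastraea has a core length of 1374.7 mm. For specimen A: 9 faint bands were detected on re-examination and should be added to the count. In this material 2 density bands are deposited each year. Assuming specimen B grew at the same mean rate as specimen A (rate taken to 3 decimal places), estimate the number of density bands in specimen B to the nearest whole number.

706 density bands

Specimen A: after corrections the count is 381 + 9 = 390 density bands.
Specimen A: dividing by 2 density bands per year: 390 / 2 = 195 years.
A: Mean rate = 759.1 mm / 195 years ≈ 3.893 mm/year.
B spans 1374.7 / 3.893 = 353.12 years; at 2 density bands per year that is 353.12 × 2 ≈ 706 density bands.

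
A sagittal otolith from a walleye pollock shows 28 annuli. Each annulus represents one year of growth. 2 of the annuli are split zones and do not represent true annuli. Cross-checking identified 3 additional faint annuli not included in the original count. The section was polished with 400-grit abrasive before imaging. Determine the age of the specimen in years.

True annulus count = 28 − 2 + 3 = 29.
With a one-to-one annulus periodicity this is 29 years.

29 yr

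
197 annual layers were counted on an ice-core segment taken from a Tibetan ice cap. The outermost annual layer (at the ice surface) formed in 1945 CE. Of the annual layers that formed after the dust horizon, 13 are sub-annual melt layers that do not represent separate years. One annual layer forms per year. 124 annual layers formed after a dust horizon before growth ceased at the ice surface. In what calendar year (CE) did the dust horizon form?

1834 CE

124 annual layers formed after the dust horizon.
Excluding 13 false annual layers: 124 − 13 = 111.
Counting back 111 years from 1945 CE places the dust horizon in 1945 − 111 = 1834 CE.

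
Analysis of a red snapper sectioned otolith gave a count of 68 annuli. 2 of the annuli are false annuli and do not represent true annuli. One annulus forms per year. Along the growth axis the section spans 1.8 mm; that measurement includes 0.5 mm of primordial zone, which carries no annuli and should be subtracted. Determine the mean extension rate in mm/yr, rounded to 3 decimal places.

Correcting the raw count gives 68 − 2 = 66 true annuli.
The growth record spans 1.8 − 0.5 = 1.3 mm.
Mean rate = 1.3 mm / 66 years ≈ 0.020 mm/yr.

0.020 mm/yr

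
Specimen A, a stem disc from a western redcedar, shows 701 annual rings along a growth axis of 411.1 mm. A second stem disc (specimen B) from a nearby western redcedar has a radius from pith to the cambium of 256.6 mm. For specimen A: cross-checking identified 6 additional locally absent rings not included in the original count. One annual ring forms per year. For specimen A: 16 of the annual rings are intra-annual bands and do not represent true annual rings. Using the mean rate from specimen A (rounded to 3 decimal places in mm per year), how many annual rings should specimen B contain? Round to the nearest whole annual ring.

Specimen A: true annual ring count = 701 − 16 + 6 = 691.
A: Mean rate = 411.1 mm / 691 years ≈ 0.595 mm per year.
B spans 256.6 / 0.595 = 431.26 years ≈ 431 annual rings.

431 annual rings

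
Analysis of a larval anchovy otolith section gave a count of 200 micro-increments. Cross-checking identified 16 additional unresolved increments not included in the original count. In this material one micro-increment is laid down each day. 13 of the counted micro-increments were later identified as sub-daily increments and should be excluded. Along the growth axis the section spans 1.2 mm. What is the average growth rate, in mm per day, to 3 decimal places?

0.006 mm per day

Correcting the raw count gives 200 − 13 + 16 = 203 true micro-increments.
Mean rate = 1.2 mm / 203 days ≈ 0.006 mm per day.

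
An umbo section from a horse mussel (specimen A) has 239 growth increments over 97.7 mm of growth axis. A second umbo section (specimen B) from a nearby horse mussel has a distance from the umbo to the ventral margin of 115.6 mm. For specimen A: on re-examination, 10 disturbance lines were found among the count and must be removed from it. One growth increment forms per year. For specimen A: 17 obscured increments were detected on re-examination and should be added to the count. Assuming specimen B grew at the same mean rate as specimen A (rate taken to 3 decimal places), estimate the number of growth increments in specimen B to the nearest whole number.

Specimen A: adjusted count: 239 − 10 + 17 = 246 growth increments.
A: 97.7 mm over 246 years gives 97.7 / 246 ≈ 0.397 mm/year.
For B, 115.6 / 0.397 = 291.18 years ≈ 291 growth increments.

291 growth increments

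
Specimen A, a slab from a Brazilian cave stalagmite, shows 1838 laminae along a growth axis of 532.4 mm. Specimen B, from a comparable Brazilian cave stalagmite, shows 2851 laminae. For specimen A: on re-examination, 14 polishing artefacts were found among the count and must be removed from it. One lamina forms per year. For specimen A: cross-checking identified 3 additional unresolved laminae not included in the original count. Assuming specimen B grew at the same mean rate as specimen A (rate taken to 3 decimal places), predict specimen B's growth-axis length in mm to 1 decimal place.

Specimen A: true lamina count = 1838 − 14 + 3 = 1827.
A: Mean rate = 532.4 mm / 1827 years ≈ 0.291 mm/year.
B's length ≈ 0.291 × 2851 = 829.6 mm.

829.6 mm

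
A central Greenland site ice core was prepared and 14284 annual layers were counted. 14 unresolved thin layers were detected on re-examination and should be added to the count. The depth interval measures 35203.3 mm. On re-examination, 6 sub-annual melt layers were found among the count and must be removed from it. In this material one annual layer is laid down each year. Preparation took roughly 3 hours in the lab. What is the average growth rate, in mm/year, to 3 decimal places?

2.463 mm/year

After corrections the count is 14284 − 6 + 14 = 14292 annual layers.
35203.3 mm over 14292 years gives 35203.3 / 14292 ≈ 2.463 mm/year.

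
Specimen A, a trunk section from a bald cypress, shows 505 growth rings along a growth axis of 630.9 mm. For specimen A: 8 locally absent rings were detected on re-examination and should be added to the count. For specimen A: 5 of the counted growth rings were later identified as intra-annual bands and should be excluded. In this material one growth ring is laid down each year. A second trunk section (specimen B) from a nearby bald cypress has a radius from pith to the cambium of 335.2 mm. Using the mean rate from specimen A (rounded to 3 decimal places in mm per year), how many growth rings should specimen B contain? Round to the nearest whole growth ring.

Specimen A: true growth ring count = 505 − 5 + 8 = 508.
A: Extension rate ≈ 630.9 / 508 = 1.242 mm/yr.
Specimen B: 335.2 mm / 1.242 mm per year = 269.89 years ≈ 270 growth rings.

270 growth rings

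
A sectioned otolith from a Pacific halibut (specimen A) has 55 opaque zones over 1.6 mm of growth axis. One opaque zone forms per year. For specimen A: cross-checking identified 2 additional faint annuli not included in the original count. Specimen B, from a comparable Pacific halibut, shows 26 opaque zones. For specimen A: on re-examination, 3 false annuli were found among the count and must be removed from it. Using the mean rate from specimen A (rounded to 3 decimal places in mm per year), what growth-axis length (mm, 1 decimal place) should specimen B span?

0.8 mm

Specimen A: after corrections the count is 55 − 3 + 2 = 54 opaque zones.
A: Mean rate = 1.6 mm / 54 years ≈ 0.030 mm/year.
Length of B = 0.030 × 26 = 0.8 mm.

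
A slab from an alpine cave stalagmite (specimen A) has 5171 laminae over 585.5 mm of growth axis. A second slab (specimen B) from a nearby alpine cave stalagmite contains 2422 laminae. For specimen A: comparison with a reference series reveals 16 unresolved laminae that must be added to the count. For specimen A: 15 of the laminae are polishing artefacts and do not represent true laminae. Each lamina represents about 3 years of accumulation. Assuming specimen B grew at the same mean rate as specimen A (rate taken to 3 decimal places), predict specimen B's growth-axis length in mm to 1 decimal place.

276.1 mm

Specimen A: true lamina count = 5171 − 15 + 16 = 5172.
Specimen A: at 3 years per lamina, 5172 × 3 = 15516 years.
A: Extension rate ≈ 585.5 / 15516 = 0.038 mm per year.
Specimen B: multiplying by 3 years per lamina: 2422 × 3 = 7266 years. B's length ≈ 0.038 × 7266 = 276.1 mm.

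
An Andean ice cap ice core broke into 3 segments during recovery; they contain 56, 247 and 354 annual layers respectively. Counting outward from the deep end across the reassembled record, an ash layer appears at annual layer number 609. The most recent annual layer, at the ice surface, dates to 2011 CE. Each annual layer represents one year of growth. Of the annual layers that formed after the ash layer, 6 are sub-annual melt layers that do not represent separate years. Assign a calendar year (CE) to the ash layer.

1969 CE

Total annual layers = 56 + 247 + 354 = 657.
The ash layer sits at annual layer 609 from the deep end, so 657 − 609 = 48 annual layers formed after it.
48 − 6 false = 42 true annual layers after the ash layer.
2011 − 42 = 1969 CE.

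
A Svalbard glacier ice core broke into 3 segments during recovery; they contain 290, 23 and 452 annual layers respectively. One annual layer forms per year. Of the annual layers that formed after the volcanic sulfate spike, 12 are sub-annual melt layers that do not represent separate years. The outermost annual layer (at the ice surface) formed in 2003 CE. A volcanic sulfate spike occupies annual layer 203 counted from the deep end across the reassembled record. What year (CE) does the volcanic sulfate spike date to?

Total annual layers = 290 + 23 + 452 = 765.
Between annual layer 203 and the ice surface there are 765 − 203 = 562 annual layers.
Excluding 12 false annual layers: 562 − 12 = 550.
2003 − 550 = 1453 CE.

1453 CE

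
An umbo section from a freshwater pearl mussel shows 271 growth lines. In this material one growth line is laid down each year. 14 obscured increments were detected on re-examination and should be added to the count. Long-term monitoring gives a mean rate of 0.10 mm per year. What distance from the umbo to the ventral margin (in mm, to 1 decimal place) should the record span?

28.5 mm

After corrections the count is 271 + 14 = 285 growth lines.
285 years at 0.10 mm/year gives 0.10 × 285 = 28.5 mm.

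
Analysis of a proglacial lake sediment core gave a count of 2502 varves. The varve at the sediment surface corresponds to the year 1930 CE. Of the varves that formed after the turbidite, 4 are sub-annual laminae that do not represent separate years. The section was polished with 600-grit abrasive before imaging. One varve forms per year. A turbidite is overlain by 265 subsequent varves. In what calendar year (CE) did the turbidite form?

265 varves post-date the turbidite.
265 − 4 false = 261 true varves after the turbidite.
Counting back 261 years from 1930 CE places the turbidite in 1930 − 261 = 1669 CE.

1669 CE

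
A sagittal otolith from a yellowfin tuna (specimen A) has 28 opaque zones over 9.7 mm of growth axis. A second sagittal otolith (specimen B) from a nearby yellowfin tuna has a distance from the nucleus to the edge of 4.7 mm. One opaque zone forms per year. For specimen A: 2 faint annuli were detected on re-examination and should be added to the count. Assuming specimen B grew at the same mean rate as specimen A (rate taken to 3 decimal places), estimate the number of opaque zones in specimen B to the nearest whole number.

15 opaque zones

Specimen A: after corrections the count is 28 + 2 = 30 opaque zones.
A: Mean rate = 9.7 mm / 30 years ≈ 0.323 mm per year.
B spans 4.7 / 0.323 = 14.55 years ≈ 15 opaque zones.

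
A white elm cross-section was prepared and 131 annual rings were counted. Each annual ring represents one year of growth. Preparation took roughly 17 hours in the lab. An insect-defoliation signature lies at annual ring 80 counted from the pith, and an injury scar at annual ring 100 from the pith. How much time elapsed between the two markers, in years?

20 years

100 − 80 = 20 annual rings lie between the two events.
At one annual ring per year, 20 years elapsed between them.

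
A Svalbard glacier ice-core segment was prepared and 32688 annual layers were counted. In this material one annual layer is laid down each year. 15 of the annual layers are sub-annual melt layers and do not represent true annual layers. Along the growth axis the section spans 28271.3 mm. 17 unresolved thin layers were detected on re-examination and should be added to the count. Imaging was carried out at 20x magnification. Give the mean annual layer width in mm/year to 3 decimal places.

0.865 mm/year

After corrections the count is 32688 − 15 + 17 = 32690 annual layers.
Extension rate ≈ 28271.3 / 32690 = 0.865 mm/year.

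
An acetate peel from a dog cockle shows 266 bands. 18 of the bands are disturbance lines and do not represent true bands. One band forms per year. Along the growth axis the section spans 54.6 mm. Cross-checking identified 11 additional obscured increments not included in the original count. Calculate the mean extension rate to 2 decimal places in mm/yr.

True band count = 266 − 18 + 11 = 259.
54.6 mm over 259 years gives 54.6 / 259 ≈ 0.21 mm/yr.

0.21 mm/yr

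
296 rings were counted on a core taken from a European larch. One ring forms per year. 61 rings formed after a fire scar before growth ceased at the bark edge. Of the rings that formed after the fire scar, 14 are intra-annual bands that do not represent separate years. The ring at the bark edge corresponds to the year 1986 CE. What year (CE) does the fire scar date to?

There are 61 rings younger than the fire scar.
Excluding 14 false rings: 61 − 14 = 47.
Counting back 47 years from 1986 CE places the fire scar in 1986 − 47 = 1939 CE.

1939 CE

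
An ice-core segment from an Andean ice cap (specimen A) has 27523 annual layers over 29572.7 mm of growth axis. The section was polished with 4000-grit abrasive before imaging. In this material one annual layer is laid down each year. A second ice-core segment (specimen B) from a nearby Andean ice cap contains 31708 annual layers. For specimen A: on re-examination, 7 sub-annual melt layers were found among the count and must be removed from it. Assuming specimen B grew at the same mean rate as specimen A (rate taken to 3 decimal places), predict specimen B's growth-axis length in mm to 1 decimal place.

Specimen A: adjusted count: 27523 − 7 = 27516 annual layers.
A: Extension rate ≈ 29572.7 / 27516 = 1.075 mm per year.
Length of B = 1.075 × 31708 = 34086.1 mm.

34086.1 mm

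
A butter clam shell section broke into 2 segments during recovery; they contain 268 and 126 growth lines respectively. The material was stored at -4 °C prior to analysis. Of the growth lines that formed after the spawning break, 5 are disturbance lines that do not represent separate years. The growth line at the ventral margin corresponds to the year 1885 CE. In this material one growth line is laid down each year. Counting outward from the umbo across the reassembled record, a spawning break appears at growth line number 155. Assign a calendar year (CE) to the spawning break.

1651 CE

Total growth lines = 268 + 126 = 394.
The spawning break sits at growth line 155 from the umbo, so 394 − 155 = 239 growth lines formed after it.
Excluding 5 false growth lines: 239 − 5 = 234.
Counting back 234 years from 1885 CE places the spawning break in 1885 − 234 = 1651 CE.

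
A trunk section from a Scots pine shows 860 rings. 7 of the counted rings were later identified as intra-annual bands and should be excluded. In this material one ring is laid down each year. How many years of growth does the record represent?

853 yr

True ring count = 860 − 7 = 853.
One ring per year makes the duration 853 years.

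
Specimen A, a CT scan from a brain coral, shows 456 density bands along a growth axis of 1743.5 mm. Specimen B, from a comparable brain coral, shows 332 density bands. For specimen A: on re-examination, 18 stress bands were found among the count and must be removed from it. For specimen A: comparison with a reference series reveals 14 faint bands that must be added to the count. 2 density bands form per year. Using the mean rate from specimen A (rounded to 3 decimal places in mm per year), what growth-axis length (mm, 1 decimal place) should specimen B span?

1280.7 mm

Specimen A: true density band count = 456 − 18 + 14 = 452.
Specimen A: dividing by 2 density bands per year: 452 / 2 = 226 years.
A: Mean rate = 1743.5 mm / 226 years ≈ 7.715 mm per year.
Specimen B: with 2 density bands per year, 332 / 2 = 166 years. Length of B = 7.715 × 166 = 1280.7 mm.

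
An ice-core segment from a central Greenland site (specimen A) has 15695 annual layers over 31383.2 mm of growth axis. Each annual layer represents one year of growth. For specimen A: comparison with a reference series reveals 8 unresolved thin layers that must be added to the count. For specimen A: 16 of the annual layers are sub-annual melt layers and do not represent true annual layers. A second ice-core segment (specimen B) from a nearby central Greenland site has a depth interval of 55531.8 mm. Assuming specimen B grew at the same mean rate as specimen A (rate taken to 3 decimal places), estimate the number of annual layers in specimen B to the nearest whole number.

Specimen A: adjusted count: 15695 − 16 + 8 = 15687 annual layers.
A: Mean rate = 31383.2 mm / 15687 years ≈ 2.001 mm per year.
For B, 55531.8 / 2.001 = 27752.02 years ≈ 27752 annual layers.

27752 annual layers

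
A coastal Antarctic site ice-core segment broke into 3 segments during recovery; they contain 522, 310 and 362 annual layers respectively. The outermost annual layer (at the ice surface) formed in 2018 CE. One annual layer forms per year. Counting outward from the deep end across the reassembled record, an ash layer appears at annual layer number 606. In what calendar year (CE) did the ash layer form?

Total annual layers = 522 + 310 + 362 = 1194.
The ash layer sits at annual layer 606 from the deep end, so 1194 − 606 = 588 annual layers formed after it.
Counting back 588 years from 2018 CE places the ash layer in 2018 − 588 = 1430 CE.

1430 CE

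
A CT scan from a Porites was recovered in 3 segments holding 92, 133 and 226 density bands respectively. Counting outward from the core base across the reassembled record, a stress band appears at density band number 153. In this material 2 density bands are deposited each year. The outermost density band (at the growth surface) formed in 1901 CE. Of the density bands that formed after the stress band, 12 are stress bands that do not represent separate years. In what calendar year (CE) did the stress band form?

Total density bands = 92 + 133 + 226 = 451.
The stress band sits at density band 153 from the core base, so 451 − 153 = 298 density bands formed after it.
Removing the 12 false density bands leaves 298 − 12 = 286 true density bands beyond the stress band.
Dividing by 2 density bands per year: 286 / 2 = 143 years.
Counting back 143 years from 1901 CE places the stress band in 1901 − 143 = 1758 CE.

1758 CE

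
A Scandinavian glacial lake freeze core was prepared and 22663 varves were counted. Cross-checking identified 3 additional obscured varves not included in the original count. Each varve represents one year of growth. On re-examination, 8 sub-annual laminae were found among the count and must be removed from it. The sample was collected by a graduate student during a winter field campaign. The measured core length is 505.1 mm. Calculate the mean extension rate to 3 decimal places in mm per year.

After corrections the count is 22663 − 8 + 3 = 22658 varves.
505.1 mm over 22658 years gives 505.1 / 22658 ≈ 0.022 mm per year.

0.022 mm per year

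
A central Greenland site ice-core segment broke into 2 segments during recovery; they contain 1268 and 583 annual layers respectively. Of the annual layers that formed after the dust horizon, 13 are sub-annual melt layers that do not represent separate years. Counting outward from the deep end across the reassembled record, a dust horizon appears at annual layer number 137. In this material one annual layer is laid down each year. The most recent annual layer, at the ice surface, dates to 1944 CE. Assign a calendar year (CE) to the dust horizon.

243 CE

Total annual layers = 1268 + 583 = 1851.
The dust horizon sits at annual layer 137 from the deep end, so 1851 − 137 = 1714 annual layers formed after it.
Removing the 13 false annual layers leaves 1714 − 13 = 1701 true annual layers beyond the dust horizon.
The annual layer at the ice surface is 1944 CE, so the dust horizon dates to 1944 − 1701 = 243 CE.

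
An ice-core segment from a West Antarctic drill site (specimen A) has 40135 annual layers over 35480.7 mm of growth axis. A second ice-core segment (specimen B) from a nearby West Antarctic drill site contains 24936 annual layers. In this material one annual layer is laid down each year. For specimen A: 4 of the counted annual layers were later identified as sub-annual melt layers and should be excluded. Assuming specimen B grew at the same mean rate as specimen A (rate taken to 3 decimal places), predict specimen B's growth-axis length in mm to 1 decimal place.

Specimen A: adjusted count: 40135 − 4 = 40131 annual layers.
A: Mean rate = 35480.7 mm / 40131 years ≈ 0.884 mm per year.
Length of B = 0.884 × 24936 = 22043.4 mm.

22043.4 mm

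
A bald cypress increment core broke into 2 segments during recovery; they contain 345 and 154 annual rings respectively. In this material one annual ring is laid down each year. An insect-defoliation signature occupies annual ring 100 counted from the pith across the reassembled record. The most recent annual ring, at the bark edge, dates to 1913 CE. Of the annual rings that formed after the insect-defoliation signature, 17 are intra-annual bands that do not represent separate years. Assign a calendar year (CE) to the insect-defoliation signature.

Total annual rings = 345 + 154 = 499.
The insect-defoliation signature sits at annual ring 100 from the pith, so 499 − 100 = 399 annual rings formed after it.
Excluding 17 false annual rings: 399 − 17 = 382.
The annual ring at the bark edge is 1913 CE, so the insect-defoliation signature dates to 1913 − 382 = 1531 CE.

1531 CE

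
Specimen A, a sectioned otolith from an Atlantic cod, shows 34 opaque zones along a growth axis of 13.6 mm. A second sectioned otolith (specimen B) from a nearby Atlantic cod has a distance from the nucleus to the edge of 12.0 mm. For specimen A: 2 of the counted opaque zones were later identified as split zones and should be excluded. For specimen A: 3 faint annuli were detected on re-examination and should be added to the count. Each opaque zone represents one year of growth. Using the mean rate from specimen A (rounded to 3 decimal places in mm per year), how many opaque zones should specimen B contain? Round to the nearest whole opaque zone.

31 opaque zones

Specimen A: adjusted count: 34 − 2 + 3 = 35 opaque zones.
A: Extension rate ≈ 13.6 / 35 = 0.389 mm per year.
For B, 12.0 / 0.389 = 30.85 years ≈ 31 opaque zones.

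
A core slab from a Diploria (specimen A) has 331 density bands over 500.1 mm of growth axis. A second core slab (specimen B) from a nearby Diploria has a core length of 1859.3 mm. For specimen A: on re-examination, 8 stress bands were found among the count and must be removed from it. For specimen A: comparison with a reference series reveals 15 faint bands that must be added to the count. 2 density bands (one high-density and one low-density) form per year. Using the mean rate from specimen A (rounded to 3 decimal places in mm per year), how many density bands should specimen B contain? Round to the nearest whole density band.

Specimen A: true density band count = 331 − 8 + 15 = 338.
Specimen A: with 2 density bands per year, 338 / 2 = 169 years.
A: Mean rate = 500.1 mm / 169 years ≈ 2.959 mm/year.
B spans 1859.3 / 2.959 = 628.35 years; at 2 density bands per year that is 628.35 × 2 ≈ 1257 density bands.

1257 density bands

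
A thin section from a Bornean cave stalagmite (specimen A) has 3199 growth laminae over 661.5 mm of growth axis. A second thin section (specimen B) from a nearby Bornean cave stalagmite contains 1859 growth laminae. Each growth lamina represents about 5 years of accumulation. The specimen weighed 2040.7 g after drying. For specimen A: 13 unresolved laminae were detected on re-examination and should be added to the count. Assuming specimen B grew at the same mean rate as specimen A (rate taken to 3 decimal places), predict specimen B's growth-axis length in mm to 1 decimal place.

381.1 mm

Specimen A: adjusted count: 3199 + 13 = 3212 growth laminae.
Specimen A: multiplying by 5 years per growth lamina: 3212 × 5 = 16060 years.
A: 661.5 mm over 16060 years gives 661.5 / 16060 ≈ 0.041 mm/yr.
Specimen B: multiplying by 5 years per growth lamina: 1859 × 5 = 9295 years. Length of B = 0.041 × 9295 = 381.1 mm.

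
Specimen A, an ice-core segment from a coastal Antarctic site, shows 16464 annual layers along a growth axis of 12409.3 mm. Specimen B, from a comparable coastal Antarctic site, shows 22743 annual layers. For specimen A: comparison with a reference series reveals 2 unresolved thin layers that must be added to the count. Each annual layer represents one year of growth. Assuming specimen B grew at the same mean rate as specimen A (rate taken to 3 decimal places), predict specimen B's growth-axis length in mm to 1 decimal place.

Specimen A: adjusted count: 16464 + 2 = 16466 annual layers.
A: Extension rate ≈ 12409.3 / 16466 = 0.754 mm/yr.
Length of B = 0.754 × 22743 = 17148.2 mm.

17148.2 mm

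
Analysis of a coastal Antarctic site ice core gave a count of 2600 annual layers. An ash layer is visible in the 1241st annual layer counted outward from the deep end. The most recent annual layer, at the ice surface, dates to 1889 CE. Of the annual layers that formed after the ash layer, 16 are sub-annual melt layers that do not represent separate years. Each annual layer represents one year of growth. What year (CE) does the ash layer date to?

546 CE

Between annual layer 1241 and the ice surface there are 2600 − 1241 = 1359 annual layers.
Excluding 16 false annual layers: 1359 − 16 = 1343.
1889 − 1343 = 546 CE.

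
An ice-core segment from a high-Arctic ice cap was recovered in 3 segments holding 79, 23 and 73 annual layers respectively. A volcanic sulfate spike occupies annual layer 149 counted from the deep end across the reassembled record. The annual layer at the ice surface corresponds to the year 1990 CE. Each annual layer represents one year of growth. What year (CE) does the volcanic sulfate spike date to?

1964 CE

Total annual layers = 79 + 23 + 73 = 175.
The volcanic sulfate spike sits at annual layer 149 from the deep end, so 175 − 149 = 26 annual layers formed after it.
1990 − 26 = 1964 CE.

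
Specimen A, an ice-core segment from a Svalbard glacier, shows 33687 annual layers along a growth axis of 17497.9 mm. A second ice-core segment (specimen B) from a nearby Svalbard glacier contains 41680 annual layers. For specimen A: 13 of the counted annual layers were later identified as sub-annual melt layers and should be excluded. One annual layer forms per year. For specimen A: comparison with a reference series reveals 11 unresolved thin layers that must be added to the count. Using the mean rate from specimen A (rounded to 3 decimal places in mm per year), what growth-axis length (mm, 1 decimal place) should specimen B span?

21631.9 mm

Specimen A: true annual layer count = 33687 − 13 + 11 = 33685.
A: 17497.9 mm over 33685 years gives 17497.9 / 33685 ≈ 0.519 mm/year.
For B, 0.519 mm/year × 41680 years = 21631.9 mm.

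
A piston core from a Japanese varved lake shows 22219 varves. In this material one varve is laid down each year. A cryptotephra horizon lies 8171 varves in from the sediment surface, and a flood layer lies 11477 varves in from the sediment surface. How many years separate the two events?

Separation: 11477 − 8171 = 3306 varves.
At one varve per year, 3306 years elapsed between them.

3306 years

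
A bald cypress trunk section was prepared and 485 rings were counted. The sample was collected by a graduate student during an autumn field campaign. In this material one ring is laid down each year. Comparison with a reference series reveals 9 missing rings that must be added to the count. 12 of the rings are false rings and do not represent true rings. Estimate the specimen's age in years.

482 years

True ring count = 485 − 12 + 9 = 482.
One ring per year makes the duration 482 years.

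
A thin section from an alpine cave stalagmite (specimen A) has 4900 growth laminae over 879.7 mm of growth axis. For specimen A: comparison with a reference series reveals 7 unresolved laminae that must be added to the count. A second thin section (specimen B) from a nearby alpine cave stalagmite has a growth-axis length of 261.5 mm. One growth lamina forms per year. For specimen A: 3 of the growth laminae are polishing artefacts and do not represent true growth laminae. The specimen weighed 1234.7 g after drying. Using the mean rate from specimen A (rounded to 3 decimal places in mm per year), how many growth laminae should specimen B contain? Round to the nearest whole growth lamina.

1461 growth laminae

Specimen A: correcting the raw count gives 4900 − 3 + 7 = 4904 true growth laminae.
A: Mean rate = 879.7 mm / 4904 years ≈ 0.179 mm per year.
For B, 261.5 / 0.179 = 1460.89 years ≈ 1461 growth laminae.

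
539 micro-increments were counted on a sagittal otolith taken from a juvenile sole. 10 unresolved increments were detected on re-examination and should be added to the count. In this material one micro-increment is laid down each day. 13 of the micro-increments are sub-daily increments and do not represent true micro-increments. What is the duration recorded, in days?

Correcting the raw count gives 539 − 13 + 10 = 536 true micro-increments.
At one micro-increment per day, that is 536 days.

536 d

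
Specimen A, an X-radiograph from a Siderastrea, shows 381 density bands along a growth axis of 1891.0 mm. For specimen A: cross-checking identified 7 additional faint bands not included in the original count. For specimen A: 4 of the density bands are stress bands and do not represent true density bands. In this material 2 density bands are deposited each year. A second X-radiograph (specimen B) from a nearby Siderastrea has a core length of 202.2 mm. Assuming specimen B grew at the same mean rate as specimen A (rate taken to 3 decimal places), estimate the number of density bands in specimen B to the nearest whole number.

Specimen A: after corrections the count is 381 − 4 + 7 = 384 density bands.
Specimen A: 384 density bands at 2 per year is 384 / 2 = 192 years.
A: 1891.0 mm over 192 years gives 1891.0 / 192 ≈ 9.849 mm/yr.
B spans 202.2 / 9.849 = 20.53 years; at 2 density bands per year that is 20.53 × 2 ≈ 41 density bands.

41 density bands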